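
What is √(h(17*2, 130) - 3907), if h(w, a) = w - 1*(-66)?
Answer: 9*I*√47 ≈ 61.701*I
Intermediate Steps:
h(w, a) = 66 + w (h(w, a) = w + 66 = 66 + w)
√(h(17*2, 130) - 3907) = √((66 + 17*2) - 3907) = √((66 + 34) - 3907) = √(100 - 3907) = √(-3807) = 9*I*√47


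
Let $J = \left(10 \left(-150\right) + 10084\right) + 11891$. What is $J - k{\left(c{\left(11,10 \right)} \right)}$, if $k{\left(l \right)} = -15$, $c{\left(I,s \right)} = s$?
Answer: $20490$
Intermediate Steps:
$J = 20475$ ($J = \left(-1500 + 10084\right) + 11891 = 8584 + 11891 = 20475$)
$J - k{\left(c{\left(11,10 \right)} \right)} = 20475 - -15 = 20475 + 15 = 20490$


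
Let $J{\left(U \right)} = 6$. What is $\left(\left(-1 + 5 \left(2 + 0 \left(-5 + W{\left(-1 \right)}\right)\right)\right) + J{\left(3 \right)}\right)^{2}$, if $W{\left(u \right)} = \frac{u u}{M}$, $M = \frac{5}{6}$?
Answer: $225$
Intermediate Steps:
$M = \frac{5}{6}$ ($M = 5 \cdot \frac{1}{6} = \frac{5}{6} \approx 0.83333$)
$W{\left(u \right)} = \frac{6 u^{2}}{5}$ ($W{\left(u \right)} = \frac{u u}{\frac{5}{6}} = u^{2} \cdot \frac{6}{5} = \frac{6 u^{2}}{5}$)
$\left(\left(-1 + 5 \left(2 + 0 \left(-5 + W{\left(-1 \right)}\right)\right)\right) + J{\left(3 \right)}\right)^{2} = \left(\left(-1 + 5 \left(2 + 0 \left(-5 + \frac{6 \left(-1\right)^{2}}{5}\right)\right)\right) + 6\right)^{2} = \left(\left(-1 + 5 \left(2 + 0 \left(-5 + \frac{6}{5} \cdot 1\right)\right)\right) + 6\right)^{2} = \left(\left(-1 + 5 \left(2 + 0 \left(-5 + \frac{6}{5}\right)\right)\right) + 6\right)^{2} = \left(\left(-1 + 5 \left(2 + 0 \left(- \frac{19}{5}\right)\right)\right) + 6\right)^{2} = \left(\left(-1 + 5 \left(2 + 0\right)\right) + 6\right)^{2} = \left(\left(-1 + 5 \cdot 2\right) + 6\right)^{2} = \left(\left(-1 + 10\right) + 6\right)^{2} = \left(9 + 6\right)^{2} = 15^{2} = 225$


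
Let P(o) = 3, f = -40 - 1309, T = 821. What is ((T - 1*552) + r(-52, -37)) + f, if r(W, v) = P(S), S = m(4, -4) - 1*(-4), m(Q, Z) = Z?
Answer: -1077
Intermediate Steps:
f = -1349
S = 0 (S = -4 - 1*(-4) = -4 + 4 = 0)
r(W, v) = 3
((T - 1*552) + r(-52, -37)) + f = ((821 - 1*552) + 3) - 1349 = ((821 - 552) + 3) - 1349 = (269 + 3) - 1349 = 272 - 1349 = -1077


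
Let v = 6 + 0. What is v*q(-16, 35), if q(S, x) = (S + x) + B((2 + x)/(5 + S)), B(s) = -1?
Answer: 108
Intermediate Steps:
q(S, x) = -1 + S + x (q(S, x) = (S + x) - 1 = -1 + S + x)
v = 6
v*q(-16, 35) = 6*(-1 - 16 + 35) = 6*18 = 108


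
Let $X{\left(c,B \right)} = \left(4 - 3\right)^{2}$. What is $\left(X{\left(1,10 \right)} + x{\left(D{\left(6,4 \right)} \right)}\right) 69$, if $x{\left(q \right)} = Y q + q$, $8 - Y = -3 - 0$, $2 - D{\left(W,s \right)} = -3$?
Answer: $4209$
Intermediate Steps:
$D{\left(W,s \right)} = 5$ ($D{\left(W,s \right)} = 2 - -3 = 2 + 3 = 5$)
$Y = 11$ ($Y = 8 - \left(-3 - 0\right) = 8 - \left(-3 + 0\right) = 8 - -3 = 8 + 3 = 11$)
$X{\left(c,B \right)} = 1$ ($X{\left(c,B \right)} = 1^{2} = 1$)
$x{\left(q \right)} = 12 q$ ($x{\left(q \right)} = 11 q + q = 12 q$)
$\left(X{\left(1,10 \right)} + x{\left(D{\left(6,4 \right)} \right)}\right) 69 = \left(1 + 12 \cdot 5\right) 69 = \left(1 + 60\right) 69 = 61 \cdot 69 = 4209$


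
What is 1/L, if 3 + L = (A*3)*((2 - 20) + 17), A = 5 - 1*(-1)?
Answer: -1/21 ≈ -0.047619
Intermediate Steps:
A = 6 (A = 5 + 1 = 6)
L = -21 (L = -3 + (6*3)*((2 - 20) + 17) = -3 + 18*(-18 + 17) = -3 + 18*(-1) = -3 - 18 = -21)
1/L = 1/(-21) = -1/21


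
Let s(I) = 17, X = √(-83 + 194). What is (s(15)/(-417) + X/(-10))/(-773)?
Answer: 17/322341 + √111/7730 ≈ 0.0014157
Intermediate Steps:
X = √111 ≈ 10.536
(s(15)/(-417) + X/(-10))/(-773) = (17/(-417) + √111/(-10))/(-773) = (17*(-1/417) + √111*(-⅒))*(-1/773) = (-17/417 - √111/10)*(-1/773) = 17/322341 + √111/7730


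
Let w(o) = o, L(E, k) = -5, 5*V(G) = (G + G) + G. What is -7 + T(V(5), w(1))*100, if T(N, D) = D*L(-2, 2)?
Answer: -507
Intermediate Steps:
V(G) = 3*G/5 (V(G) = ((G + G) + G)/5 = (2*G + G)/5 = (3*G)/5 = 3*G/5)
T(N, D) = -5*D (T(N, D) = D*(-5) = -5*D)
-7 + T(V(5), w(1))*100 = -7 - 5*1*100 = -7 - 5*100 = -7 - 500 = -507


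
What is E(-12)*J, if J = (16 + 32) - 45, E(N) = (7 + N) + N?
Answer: -51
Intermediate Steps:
E(N) = 7 + 2*N
J = 3 (J = 48 - 45 = 3)
E(-12)*J = (7 + 2*(-12))*3 = (7 - 24)*3 = -17*3 = -51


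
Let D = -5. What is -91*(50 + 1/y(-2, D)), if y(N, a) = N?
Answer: -9009/2 ≈ -4504.5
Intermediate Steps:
-91*(50 + 1/y(-2, D)) = -91*(50 + 1/(-2)) = -91*(50 - 1/2) = -91*99/2 = -9009/2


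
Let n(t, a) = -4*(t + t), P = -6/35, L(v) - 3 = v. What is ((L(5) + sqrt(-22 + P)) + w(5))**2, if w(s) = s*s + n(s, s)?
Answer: 939/35 - 4*I*sqrt(6790)/5 ≈ 26.829 - 65.921*I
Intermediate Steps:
L(v) = 3 + v
P = -6/35 (P = -6*1/35 = -6/35 ≈ -0.17143)
n(t, a) = -8*t
w(s) = s**2 - 8*s (w(s) = s*s - 8*s = s**2 - 8*s)
((L(5) + sqrt(-22 + P)) + w(5))**2 = (((3 + 5) + sqrt(-22 - 6/35)) + 5*(-8 + 5))**2 = ((8 + sqrt(-776/35)) + 5*(-3))**2 = ((8 + 2*I*sqrt(6790)/35) - 15)**2 = (-7 + 2*I*sqrt(6790)/35)**2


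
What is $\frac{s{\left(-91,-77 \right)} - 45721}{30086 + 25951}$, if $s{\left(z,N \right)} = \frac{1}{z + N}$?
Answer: $- \frac{7681129}{9414216} \approx -0.81591$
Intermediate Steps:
$s{\left(z,N \right)} = \frac{1}{N + z}$
$\frac{s{\left(-91,-77 \right)} - 45721}{30086 + 25951} = \frac{\frac{1}{-77 - 91} - 45721}{30086 + 25951} = \frac{\frac{1}{-168} - 45721}{56037} = \left(- \frac{1}{168} - 45721\right) \frac{1}{56037} = \left(- \frac{7681129}{168}\right) \frac{1}{56037} = - \frac{7681129}{9414216}$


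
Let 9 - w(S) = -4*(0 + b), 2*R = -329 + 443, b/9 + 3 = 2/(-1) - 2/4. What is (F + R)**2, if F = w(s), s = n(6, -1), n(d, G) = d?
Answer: 17424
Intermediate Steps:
b = -99/2 (b = -27 + 9*(2/(-1) - 2/4) = -27 + 9*(2*(-1) - 2*1/4) = -27 + 9*(-2 - 1/2) = -27 + 9*(-5/2) = -27 - 45/2 = -99/2 ≈ -49.500)
s = 6
R = 57 (R = (-329 + 443)/2 = (1/2)*114 = 57)
w(S) = -189 (w(S) = 9 - (-4)*(0 - 99/2) = 9 - (-4)*(-99)/2 = 9 - 1*198 = 9 - 198 = -189)
F = -189
(F + R)**2 = (-189 + 57)**2 = (-132)**2 = 17424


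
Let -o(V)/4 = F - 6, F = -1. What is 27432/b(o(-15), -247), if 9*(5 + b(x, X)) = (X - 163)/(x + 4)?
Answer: -3950208/925 ≈ -4270.5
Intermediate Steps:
o(V) = 28 (o(V) = -4*(-1 - 6) = -4*(-7) = 28)
b(x, X) = -5 + (-163 + X)/(9*(4 + x)) (b(x, X) = -5 + ((X - 163)/(x + 4))/9 = -5 + ((-163 + X)/(4 + x))/9 = -5 + (-163 + X)/(9*(4 + x)))
27432/b(o(-15), -247) = 27432/(((-343 - 247 - 45*28)/(9*(4 + 28)))) = 27432/(((⅑)*(-343 - 247 - 1260)/32)) = 27432/(((⅑)*(1/32)*(-1850))) = 27432/(-925/144) = 27432*(-144/925) = -3950208/925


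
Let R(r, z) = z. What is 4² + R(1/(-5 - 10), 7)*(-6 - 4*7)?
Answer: -222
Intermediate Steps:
4² + R(1/(-5 - 10), 7)*(-6 - 4*7) = 4² + 7*(-6 - 4*7) = 16 + 7*(-6 - 28) = 16 + 7*(-34) = 16 - 238 = -222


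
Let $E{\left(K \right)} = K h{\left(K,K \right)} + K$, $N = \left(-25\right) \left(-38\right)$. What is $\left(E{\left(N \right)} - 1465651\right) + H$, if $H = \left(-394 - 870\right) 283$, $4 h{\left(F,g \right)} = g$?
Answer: $-1596788$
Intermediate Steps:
$N = 950$
$h{\left(F,g \right)} = \frac{g}{4}$
$E{\left(K \right)} = K + \frac{K^{2}}{4}$ ($E{\left(K \right)} = K \frac{K}{4} + K = \frac{K^{2}}{4} + K = K + \frac{K^{2}}{4}$)
$H = -357712$ ($H = \left(-1264\right) 283 = -357712$)
$\left(E{\left(N \right)} - 1465651\right) + H = \left(\frac{1}{4} \cdot 950 \left(4 + 950\right) - 1465651\right) - 357712 = \left(\frac{1}{4} \cdot 950 \cdot 954 - 1465651\right) - 357712 = \left(226575 - 1465651\right) - 357712 = -1239076 - 357712 = -1596788$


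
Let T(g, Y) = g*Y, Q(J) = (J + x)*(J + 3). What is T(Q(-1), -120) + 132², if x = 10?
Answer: 15264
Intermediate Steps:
Q(J) = (3 + J)*(10 + J) (Q(J) = (J + 10)*(J + 3) = (10 + J)*(3 + J) = (3 + J)*(10 + J))
T(g, Y) = Y*g
T(Q(-1), -120) + 132² = -120*(30 + (-1)² + 13*(-1)) + 132² = -120*(30 + 1 - 13) + 17424 = -120*18 + 17424 = -2160 + 17424 = 15264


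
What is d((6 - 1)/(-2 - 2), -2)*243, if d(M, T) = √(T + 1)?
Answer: 243*I ≈ 243.0*I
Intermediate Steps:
d(M, T) = √(1 + T)
d((6 - 1)/(-2 - 2), -2)*243 = √(1 - 2)*243 = √(-1)*243 = I*243 = 243*I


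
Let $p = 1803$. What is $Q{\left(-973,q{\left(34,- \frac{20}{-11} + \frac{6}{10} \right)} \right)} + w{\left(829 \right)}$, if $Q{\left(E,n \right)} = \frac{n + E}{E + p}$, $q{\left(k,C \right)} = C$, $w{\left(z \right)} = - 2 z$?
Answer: $- \frac{37870541}{22825} \approx -1659.2$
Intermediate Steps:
$Q{\left(E,n \right)} = \frac{E + n}{1803 + E}$ ($Q{\left(E,n \right)} = \frac{n + E}{E + 1803} = \frac{E + n}{1803 + E}$)
$Q{\left(-973,q{\left(34,- \frac{20}{-11} + \frac{6}{10} \right)} \right)} + w{\left(829 \right)} = \frac{-973 + \left(- \frac{20}{-11} + \frac{6}{10}\right)}{1803 - 973} - 1658 = \frac{-973 + \left(\left(-20\right) \left(- \frac{1}{11}\right) + 6 \cdot \frac{1}{10}\right)}{830} - 1658 = \frac{-973 + \left(\frac{20}{11} + \frac{3}{5}\right)}{830} - 1658 = \frac{-973 + \frac{133}{55}}{830} - 1658 = \frac{1}{830} \left(- \frac{53382}{55}\right) - 1658 = - \frac{26691}{22825} - 1658 = - \frac{37870541}{22825}$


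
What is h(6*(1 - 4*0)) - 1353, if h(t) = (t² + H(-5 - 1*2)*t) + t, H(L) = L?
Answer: -1353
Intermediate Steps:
h(t) = t² - 6*t (h(t) = (t² + (-5 - 1*2)*t) + t = (t² + (-5 - 2)*t) + t = (t² - 7*t) + t = t² - 6*t)
h(6*(1 - 4*0)) - 1353 = (6*(1 - 4*0))*(-6 + 6*(1 - 4*0)) - 1353 = (6*(1 + 0))*(-6 + 6*(1 + 0)) - 1353 = (6*1)*(-6 + 6*1) - 1353 = 6*(-6 + 6) - 1353 = 6*0 - 1353 = 0 - 1353 = -1353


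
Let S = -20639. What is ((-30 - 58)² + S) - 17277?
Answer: -30172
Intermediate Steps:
((-30 - 58)² + S) - 17277 = ((-30 - 58)² - 20639) - 17277 = ((-88)² - 20639) - 17277 = (7744 - 20639) - 17277 = -12895 - 17277 = -30172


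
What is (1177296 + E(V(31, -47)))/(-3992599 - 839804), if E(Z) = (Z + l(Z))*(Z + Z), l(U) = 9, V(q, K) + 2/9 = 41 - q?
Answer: -95390720/391424643 ≈ -0.24370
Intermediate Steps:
V(q, K) = 367/9 - q (V(q, K) = -2/9 + (41 - q) = 367/9 - q)
E(Z) = 2*Z*(9 + Z) (E(Z) = (Z + 9)*(Z + Z) = (9 + Z)*(2*Z) = 2*Z*(9 + Z))
(1177296 + E(V(31, -47)))/(-3992599 - 839804) = (1177296 + 2*(367/9 - 1*31)*(9 + (367/9 - 1*31)))/(-3992599 - 839804) = (1177296 + 2*(367/9 - 31)*(9 + (367/9 - 31)))/(-4832403) = (1177296 + 2*(88/9)*(9 + 88/9))*(-1/4832403) = (1177296 + 2*(88/9)*(169/9))*(-1/4832403) = (1177296 + 29744/81)*(-1/4832403) = (95390720/81)*(-1/4832403) = -95390720/391424643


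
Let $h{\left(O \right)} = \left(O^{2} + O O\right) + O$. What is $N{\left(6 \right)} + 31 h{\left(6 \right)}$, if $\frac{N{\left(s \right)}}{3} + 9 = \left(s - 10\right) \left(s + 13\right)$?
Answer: $2163$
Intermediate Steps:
$N{\left(s \right)} = -27 + 3 \left(-10 + s\right) \left(13 + s\right)$ ($N{\left(s \right)} = -27 + 3 \left(s - 10\right) \left(s + 13\right) = -27 + 3 \left(-10 + s\right) \left(13 + s\right)$)
$h{\left(O \right)} = O + 2 O^{2}$ ($h{\left(O \right)} = \left(O^{2} + O^{2}\right) + O = 2 O^{2} + O = O + 2 O^{2}$)
$N{\left(6 \right)} + 31 h{\left(6 \right)} = \left(-417 + 3 \cdot 6^{2} + 9 \cdot 6\right) + 31 \cdot 6 \left(1 + 2 \cdot 6\right) = \left(-417 + 3 \cdot 36 + 54\right) + 31 \cdot 6 \left(1 + 12\right) = \left(-417 + 108 + 54\right) + 31 \cdot 6 \cdot 13 = -255 + 31 \cdot 78 = -255 + 2418 = 2163$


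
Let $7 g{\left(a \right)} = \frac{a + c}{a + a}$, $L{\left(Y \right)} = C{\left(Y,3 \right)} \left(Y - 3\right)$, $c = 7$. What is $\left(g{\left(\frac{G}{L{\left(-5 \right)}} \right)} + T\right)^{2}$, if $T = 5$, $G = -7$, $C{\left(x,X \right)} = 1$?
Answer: $\frac{6241}{196} \approx 31.842$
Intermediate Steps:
$L{\left(Y \right)} = -3 + Y$ ($L{\left(Y \right)} = 1 \left(Y - 3\right) = 1 \left(-3 + Y\right) = -3 + Y$)
$g{\left(a \right)} = \frac{7 + a}{14 a}$ ($g{\left(a \right)} = \frac{\left(a + 7\right) \frac{1}{a + a}}{7} = \frac{\left(7 + a\right) \frac{1}{2 a}}{7} = \frac{\frac{1}{2} \frac{1}{a} \left(7 + a\right)}{7} = \frac{7 + a}{14 a}$)
$\left(g{\left(\frac{G}{L{\left(-5 \right)}} \right)} + T\right)^{2} = \left(\frac{7 - \frac{7}{-3 - 5}}{14 \left(- \frac{7}{-3 - 5}\right)} + 5\right)^{2} = \left(\frac{7 - \frac{7}{-8}}{14 \left(- \frac{7}{-8}\right)} + 5\right)^{2} = \left(\frac{7 - - \frac{7}{8}}{14 \left(\left(-7\right) \left(- \frac{1}{8}\right)\right)} + 5\right)^{2} = \left(\frac{7 + \frac{7}{8}}{14 \cdot \frac{7}{8}} + 5\right)^{2} = \left(\frac{1}{14} \cdot \frac{8}{7} \cdot \frac{63}{8} + 5\right)^{2} = \left(\frac{9}{14} + 5\right)^{2} = \left(\frac{79}{14}\right)^{2} = \frac{6241}{196}$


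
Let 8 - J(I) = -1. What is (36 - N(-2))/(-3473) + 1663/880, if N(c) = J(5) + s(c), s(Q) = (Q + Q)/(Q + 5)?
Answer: 17251997/9168720 ≈ 1.8816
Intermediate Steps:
J(I) = 9 (J(I) = 8 - 1*(-1) = 8 + 1 = 9)
s(Q) = 2*Q/(5 + Q) (s(Q) = (2*Q)/(5 + Q) = 2*Q/(5 + Q))
N(c) = 9 + 2*c/(5 + c)
(36 - N(-2))/(-3473) + 1663/880 = (36 - (45 + 11*(-2))/(5 - 2))/(-3473) + 1663/880 = (36 - (45 - 22)/3)*(-1/3473) + 1663*(1/880) = (36 - 23/3)*(-1/3473) + 1663/880 = (85/3)*(-1/3473) + 1663/880 = -85/10419 + 1663/880 = 17251997/9168720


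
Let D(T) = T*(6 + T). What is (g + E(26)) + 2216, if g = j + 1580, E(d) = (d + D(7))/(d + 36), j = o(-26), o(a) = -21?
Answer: 234167/62 ≈ 3776.9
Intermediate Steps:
j = -21
E(d) = (91 + d)/(36 + d) (E(d) = (d + 7*(6 + 7))/(d + 36) = (d + 7*13)/(36 + d) = (d + 91)/(36 + d) = (91 + d)/(36 + d))
g = 1559 (g = -21 + 1580 = 1559)
(g + E(26)) + 2216 = (1559 + (91 + 26)/(36 + 26)) + 2216 = (1559 + 117/62) + 2216 = 96775/62 + 2216 = 234167/62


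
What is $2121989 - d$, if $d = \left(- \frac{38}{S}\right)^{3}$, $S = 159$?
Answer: $\frac{8529714676403}{4019679} \approx 2.122 \cdot 10^{6}$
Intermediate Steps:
$d = - \frac{54872}{4019679}$ ($d = \left(- \frac{38}{159}\right)^{3} = - \frac{54872}{4019679} \approx -0.013651$)
$2121989 - d = 2121989 - - \frac{54872}{4019679} = 2121989 + \frac{54872}{4019679} = \frac{8529714676403}{4019679}$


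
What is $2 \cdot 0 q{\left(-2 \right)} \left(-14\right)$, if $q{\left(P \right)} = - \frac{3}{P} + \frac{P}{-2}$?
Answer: $0$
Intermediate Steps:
$q{\left(P \right)} = - \frac{3}{P} - \frac{P}{2}$ ($q{\left(P \right)} = - \frac{3}{P} + P \left(- \frac{1}{2}\right) = - \frac{3}{P} - \frac{P}{2}$)
$2 \cdot 0 q{\left(-2 \right)} \left(-14\right) = 2 \cdot 0 \left(- \frac{3}{-2} - -1\right) \left(-14\right) = 0 \left(\left(-3\right) \left(- \frac{1}{2}\right) + 1\right) \left(-14\right) = 0 \left(\frac{3}{2} + 1\right) \left(-14\right) = 0 \cdot \frac{5}{2} \left(-14\right) = 0 \left(-14\right) = 0$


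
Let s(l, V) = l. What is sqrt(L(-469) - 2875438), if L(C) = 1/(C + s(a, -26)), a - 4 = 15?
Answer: 19*I*sqrt(7168682)/30 ≈ 1695.7*I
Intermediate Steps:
a = 19 (a = 4 + 15 = 19)
L(C) = 1/(19 + C) (L(C) = 1/(C + 19) = 1/(19 + C))
sqrt(L(-469) - 2875438) = sqrt(1/(19 - 469) - 2875438) = sqrt(1/(-450) - 2875438) = sqrt(-1/450 - 2875438) = sqrt(-1293947101/450) = 19*I*sqrt(7168682)/30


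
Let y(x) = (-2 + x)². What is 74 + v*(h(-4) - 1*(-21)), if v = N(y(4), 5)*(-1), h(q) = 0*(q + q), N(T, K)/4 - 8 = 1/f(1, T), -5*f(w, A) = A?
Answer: -493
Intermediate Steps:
f(w, A) = -A/5
N(T, K) = 32 - 20/T (N(T, K) = 32 + 4/((-T/5)) = 32 + 4*(-5/T) = 32 - 20/T)
h(q) = 0 (h(q) = 0*(2*q) = 0)
v = -27 (v = (32 - 20/(-2 + 4)²)*(-1) = (32 - 20/(2²))*(-1) = (32 - 20/4)*(-1) = (32 - 20*¼)*(-1) = (32 - 5)*(-1) = 27*(-1) = -27)
74 + v*(h(-4) - 1*(-21)) = 74 - 27*(0 - 1*(-21)) = 74 - 27*(0 + 21) = 74 - 27*21 = 74 - 567 = -493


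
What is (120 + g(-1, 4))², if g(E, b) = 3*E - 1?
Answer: 13456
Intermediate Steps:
g(E, b) = -1 + 3*E
(120 + g(-1, 4))² = (120 + (-1 + 3*(-1)))² = (120 + (-1 - 3))² = (120 - 4)² = 116² = 13456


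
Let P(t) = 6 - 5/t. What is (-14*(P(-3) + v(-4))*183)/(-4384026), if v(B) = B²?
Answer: 30317/2192013 ≈ 0.013831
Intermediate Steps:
P(t) = 6 - 5/t
(-14*(P(-3) + v(-4))*183)/(-4384026) = (-14*((6 - 5/(-3)) + (-4)²)*183)/(-4384026) = (-14*((6 - 5*(-⅓)) + 16)*183)*(-1/4384026) = (-14*((6 + 5/3) + 16)*183)*(-1/4384026) = (-14*(23/3 + 16)*183)*(-1/4384026) = (-14*71/3*183)*(-1/4384026) = -994/3*183*(-1/4384026) = -60634*(-1/4384026) = 30317/2192013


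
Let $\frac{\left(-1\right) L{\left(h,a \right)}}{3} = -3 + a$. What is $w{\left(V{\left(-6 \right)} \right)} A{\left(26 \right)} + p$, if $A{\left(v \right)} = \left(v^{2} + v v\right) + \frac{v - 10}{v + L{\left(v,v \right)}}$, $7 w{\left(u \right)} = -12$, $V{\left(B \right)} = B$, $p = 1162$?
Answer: $- \frac{347678}{301} \approx -1155.1$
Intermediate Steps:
$L{\left(h,a \right)} = 9 - 3 a$ ($L{\left(h,a \right)} = - 3 \left(-3 + a\right) = 9 - 3 a$)
$w{\left(u \right)} = - \frac{12}{7}$ ($w{\left(u \right)} = \frac{1}{7} \left(-12\right) = - \frac{12}{7}$)
$A{\left(v \right)} = 2 v^{2} + \frac{-10 + v}{9 - 2 v}$ ($A{\left(v \right)} = \left(v^{2} + v v\right) + \frac{v - 10}{v - \left(-9 + 3 v\right)} = \left(v^{2} + v^{2}\right) + \frac{-10 + v}{9 - 2 v} = 2 v^{2} + \frac{-10 + v}{9 - 2 v}$)
$w{\left(V{\left(-6 \right)} \right)} A{\left(26 \right)} + p = - \frac{12 \frac{10 - 26 - 18 \cdot 26^{2} + 4 \cdot 26^{3}}{-9 + 2 \cdot 26}}{7} + 1162 = - \frac{12 \frac{10 - 26 - 12168 + 4 \cdot 17576}{-9 + 52}}{7} + 1162 = - \frac{12 \frac{10 - 26 - 12168 + 70304}{43}}{7} + 1162 = - \frac{12 \cdot \frac{1}{43} \cdot 58120}{7} + 1162 = \left(- \frac{12}{7}\right) \frac{58120}{43} + 1162 = - \frac{697440}{301} + 1162 = - \frac{347678}{301}$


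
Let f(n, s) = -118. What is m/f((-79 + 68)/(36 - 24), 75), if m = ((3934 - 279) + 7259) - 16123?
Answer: 5209/118 ≈ 44.144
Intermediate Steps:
m = -5209 (m = (3655 + 7259) - 16123 = 10914 - 16123 = -5209)
m/f((-79 + 68)/(36 - 24), 75) = -5209/(-118) = -5209*(-1/118) = 5209/118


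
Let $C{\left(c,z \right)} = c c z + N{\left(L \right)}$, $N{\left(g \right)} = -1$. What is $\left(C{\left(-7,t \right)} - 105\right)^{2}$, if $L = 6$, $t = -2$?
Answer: $41616$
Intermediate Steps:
$C{\left(c,z \right)} = -1 + z c^{2}$ ($C{\left(c,z \right)} = c c z - 1 = c^{2} z - 1 = z c^{2} - 1 = -1 + z c^{2}$)
$\left(C{\left(-7,t \right)} - 105\right)^{2} = \left(\left(-1 - 2 \left(-7\right)^{2}\right) - 105\right)^{2} = \left(\left(-1 - 98\right) - 105\right)^{2} = \left(-99 - 105\right)^{2} = \left(-204\right)^{2} = 41616$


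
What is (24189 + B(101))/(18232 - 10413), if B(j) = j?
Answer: 3470/1117 ≈ 3.1065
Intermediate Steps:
(24189 + B(101))/(18232 - 10413) = (24189 + 101)/(18232 - 10413) = 24290/7819 = 24290*(1/7819) = 3470/1117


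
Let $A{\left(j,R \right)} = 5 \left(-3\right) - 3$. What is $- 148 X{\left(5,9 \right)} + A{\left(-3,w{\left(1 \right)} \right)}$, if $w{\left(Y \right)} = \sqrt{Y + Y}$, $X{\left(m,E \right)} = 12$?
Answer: $-1794$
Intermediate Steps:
$w{\left(Y \right)} = \sqrt{2} \sqrt{Y}$ ($w{\left(Y \right)} = \sqrt{2 Y} = \sqrt{2} \sqrt{Y}$)
$A{\left(j,R \right)} = -18$ ($A{\left(j,R \right)} = -15 - 3 = -18$)
$- 148 X{\left(5,9 \right)} + A{\left(-3,w{\left(1 \right)} \right)} = \left(-148\right) 12 - 18 = -1776 - 18 = -1794$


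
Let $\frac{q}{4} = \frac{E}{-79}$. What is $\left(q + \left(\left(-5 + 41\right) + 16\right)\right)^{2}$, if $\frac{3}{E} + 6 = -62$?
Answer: $\frac{4877485921}{1803649} \approx 2704.2$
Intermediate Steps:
$E = - \frac{3}{68}$ ($E = \frac{3}{-6 - 62} = \frac{3}{-68} = 3 \left(- \frac{1}{68}\right) = - \frac{3}{68} \approx -0.044118$)
$q = \frac{3}{1343}$ ($q = 4 \left(- \frac{3}{68 \left(-79\right)}\right) = 4 \left(\left(- \frac{3}{68}\right) \left(- \frac{1}{79}\right)\right) = 4 \cdot \frac{3}{5372} = \frac{3}{1343} \approx 0.0022338$)
$\left(q + \left(\left(-5 + 41\right) + 16\right)\right)^{2} = \left(\frac{3}{1343} + \left(\left(-5 + 41\right) + 16\right)\right)^{2} = \left(\frac{3}{1343} + \left(36 + 16\right)\right)^{2} = \left(\frac{3}{1343} + 52\right)^{2} = \left(\frac{69839}{1343}\right)^{2} = \frac{4877485921}{1803649}$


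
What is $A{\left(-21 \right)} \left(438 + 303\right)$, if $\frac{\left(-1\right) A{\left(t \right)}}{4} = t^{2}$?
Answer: $-1307124$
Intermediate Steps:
$A{\left(t \right)} = - 4 t^{2}$
$A{\left(-21 \right)} \left(438 + 303\right) = - 4 \left(-21\right)^{2} \left(438 + 303\right) = \left(-4\right) 441 \cdot 741 = \left(-1764\right) 741 = -1307124$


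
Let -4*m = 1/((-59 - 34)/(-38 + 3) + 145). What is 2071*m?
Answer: -3815/1088 ≈ -3.5064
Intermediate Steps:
m = -35/20672 (m = -1/(4*((-59 - 34)/(-38 + 3) + 145)) = -1/(4*(-93/(-35) + 145)) = -1/(4*(-93*(-1/35) + 145)) = -1/(4*(93/35 + 145)) = -1/(4*5168/35) = -1/4*35/5168 = -35/20672 ≈ -0.0016931)
2071*m = 2071*(-35/20672) = -3815/1088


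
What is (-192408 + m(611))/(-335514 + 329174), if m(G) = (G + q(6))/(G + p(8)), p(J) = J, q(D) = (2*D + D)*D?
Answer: 119099833/3924460 ≈ 30.348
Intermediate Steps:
q(D) = 3*D² (q(D) = (3*D)*D = 3*D²)
m(G) = (108 + G)/(8 + G) (m(G) = (G + 3*6²)/(G + 8) = (G + 3*36)/(8 + G) = (G + 108)/(8 + G) = (108 + G)/(8 + G))
(-192408 + m(611))/(-335514 + 329174) = (-192408 + (108 + 611)/(8 + 611))/(-335514 + 329174) = (-192408 + 719/619)/(-6340) = (-192408 + (1/619)*719)*(-1/6340) = (-192408 + 719/619)*(-1/6340) = -119099833/619*(-1/6340) = 119099833/3924460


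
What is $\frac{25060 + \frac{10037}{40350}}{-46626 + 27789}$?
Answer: $- \frac{1011181037}{760072950} \approx -1.3304$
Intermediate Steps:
$\frac{25060 + \frac{10037}{40350}}{-46626 + 27789} = \frac{25060 + 10037 \cdot \frac{1}{40350}}{-18837} = \left(25060 + \frac{10037}{40350}\right) \left(- \frac{1}{18837}\right) = \frac{1011181037}{40350} \left(- \frac{1}{18837}\right) = - \frac{1011181037}{760072950}$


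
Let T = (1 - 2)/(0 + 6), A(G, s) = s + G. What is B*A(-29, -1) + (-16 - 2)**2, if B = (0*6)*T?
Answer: 324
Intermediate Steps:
A(G, s) = G + s
T = -1/6 ≈ -0.16667
B = 0 (B = (0*6)*(-1/6) = 0*(-1/6) = 0)
B*A(-29, -1) + (-16 - 2)**2 = 0*(-29 - 1) + (-16 - 2)**2 = 0*(-30) + (-18)**2 = 0 + 324 = 324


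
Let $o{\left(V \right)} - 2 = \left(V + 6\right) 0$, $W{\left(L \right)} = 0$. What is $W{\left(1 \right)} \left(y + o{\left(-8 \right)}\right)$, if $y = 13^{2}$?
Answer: $0$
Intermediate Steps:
$o{\left(V \right)} = 2$ ($o{\left(V \right)} = 2 + \left(V + 6\right) 0 = 2 + \left(6 + V\right) 0 = 2 + 0 = 2$)
$y = 169$
$W{\left(1 \right)} \left(y + o{\left(-8 \right)}\right) = 0 \left(169 + 2\right) = 0 \cdot 171 = 0$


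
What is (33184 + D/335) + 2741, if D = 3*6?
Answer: 12034893/335 ≈ 35925.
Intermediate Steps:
D = 18
(33184 + D/335) + 2741 = (33184 + 18/335) + 2741 = 11116658/335 + 2741 = 12034893/335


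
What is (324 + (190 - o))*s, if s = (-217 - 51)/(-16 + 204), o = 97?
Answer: -27939/47 ≈ -594.45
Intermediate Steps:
s = -67/47 (s = -268/188 = -268*1/188 = -67/47 ≈ -1.4255)
(324 + (190 - o))*s = (324 + (190 - 1*97))*(-67/47) = (324 + (190 - 97))*(-67/47) = (324 + 93)*(-67/47) = 417*(-67/47) = -27939/47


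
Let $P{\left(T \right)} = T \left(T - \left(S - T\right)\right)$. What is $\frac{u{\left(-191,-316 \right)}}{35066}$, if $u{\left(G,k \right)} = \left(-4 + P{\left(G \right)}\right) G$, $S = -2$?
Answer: $- \frac{6931008}{17533} \approx -395.31$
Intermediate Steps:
$P{\left(T \right)} = T \left(2 + 2 T\right)$ ($P{\left(T \right)} = T \left(T + \left(T - -2\right)\right) = T \left(T + \left(T + 2\right)\right) = T \left(T + \left(2 + T\right)\right) = T \left(2 + 2 T\right)$)
$u{\left(G,k \right)} = G \left(-4 + 2 G \left(1 + G\right)\right)$ ($u{\left(G,k \right)} = \left(-4 + 2 G \left(1 + G\right)\right) G = G \left(-4 + 2 G \left(1 + G\right)\right)$)
$\frac{u{\left(-191,-316 \right)}}{35066} = \frac{2 \left(-191\right) \left(-2 - 191 \left(1 - 191\right)\right)}{35066} = 2 \left(-191\right) \left(-2 - -36290\right) \frac{1}{35066} = 2 \left(-191\right) \left(-2 + 36290\right) \frac{1}{35066} = 2 \left(-191\right) 36288 \cdot \frac{1}{35066} = \left(-13862016\right) \frac{1}{35066} = - \frac{6931008}{17533}$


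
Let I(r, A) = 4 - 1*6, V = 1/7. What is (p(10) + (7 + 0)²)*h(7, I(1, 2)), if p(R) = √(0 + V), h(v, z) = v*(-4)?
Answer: -1372 - 4*√7 ≈ -1382.6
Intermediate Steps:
V = ⅐ ≈ 0.14286
I(r, A) = -2 (I(r, A) = 4 - 6 = -2)
h(v, z) = -4*v
p(R) = √7/7 (p(R) = √(0 + ⅐) = √(⅐) = √7/7)
(p(10) + (7 + 0)²)*h(7, I(1, 2)) = (√7/7 + (7 + 0)²)*(-4*7) = (√7/7 + 7²)*(-28) = (√7/7 + 49)*(-28) = (49 + √7/7)*(-28) = -1372 - 4*√7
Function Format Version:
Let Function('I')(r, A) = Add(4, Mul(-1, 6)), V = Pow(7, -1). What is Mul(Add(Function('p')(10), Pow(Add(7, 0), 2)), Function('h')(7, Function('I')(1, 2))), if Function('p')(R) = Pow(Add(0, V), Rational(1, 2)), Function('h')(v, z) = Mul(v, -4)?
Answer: Add(-1372, Mul(-4, Pow(7, Rational(1, 2)))) ≈ -1382.6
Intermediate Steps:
V = Rational(1, 7) ≈ 0.14286
Function('I')(r, A) = -2 (Function('I')(r, A) = Add(4, -6) = -2)
Function('h')(v, z) = Mul(-4, v)
Function('p')(R) = Mul(Rational(1, 7), Pow(7, Rational(1, 2))) (Function('p')(R) = Pow(Add(0, Rational(1, 7)), Rational(1, 2)) = Pow(Rational(1, 7), Rational(1, 2)) = Mul(Rational(1, 7), Pow(7, Rational(1, 2))))
Mul(Add(Function('p')(10), Pow(Add(7, 0), 2)), Function('h')(7, Function('I')(1, 2))) = Mul(Add(Mul(Rational(1, 7), Pow(7, Rational(1, 2))), Pow(Add(7, 0), 2)), Mul(-4, 7)) = Mul(Add(Mul(Rational(1, 7), Pow(7, Rational(1, 2))), Pow(7, 2)), -28) = Mul(Add(Mul(Rational(1, 7), Pow(7, Rational(1, 2))), 49), -28) = Mul(Add(49, Mul(Rational(1, 7), Pow(7, Rational(1, 2)))), -28) = Add(-1372, Mul(-4, Pow(7, Rational(1, 2))))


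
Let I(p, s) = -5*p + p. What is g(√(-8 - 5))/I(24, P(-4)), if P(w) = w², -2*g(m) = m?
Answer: I*√13/192 ≈ 0.018779*I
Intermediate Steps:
g(m) = -m/2
I(p, s) = -4*p
g(√(-8 - 5))/I(24, P(-4)) = (-√(-8 - 5)/2)/((-4*24)) = -I*√13/2/(-96) = -I*√13/2*(-1/96) = I*√13/192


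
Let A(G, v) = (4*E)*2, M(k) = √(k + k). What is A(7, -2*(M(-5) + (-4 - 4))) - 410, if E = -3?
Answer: -434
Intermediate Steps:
M(k) = √2*√k (M(k) = √(2*k) = √2*√k)
A(G, v) = -24 (A(G, v) = (4*(-3))*2 = -12*2 = -24)
A(7, -2*(M(-5) + (-4 - 4))) - 410 = -24 - 410 = -434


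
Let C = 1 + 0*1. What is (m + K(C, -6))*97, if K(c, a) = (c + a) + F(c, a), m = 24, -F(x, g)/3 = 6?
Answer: 97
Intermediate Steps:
C = 1 (C = 1 + 0 = 1)
F(x, g) = -18 (F(x, g) = -3*6 = -18)
K(c, a) = -18 + a + c (K(c, a) = (c + a) - 18 = (a + c) - 18 = -18 + a + c)
(m + K(C, -6))*97 = (24 + (-18 - 6 + 1))*97 = (24 - 23)*97 = 1*97 = 97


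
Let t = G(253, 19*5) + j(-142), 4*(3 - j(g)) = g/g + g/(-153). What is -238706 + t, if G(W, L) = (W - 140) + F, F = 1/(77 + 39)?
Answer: -2117251861/8874 ≈ -2.3859e+5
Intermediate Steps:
F = 1/116 ≈ 0.0086207
G(W, L) = -16239/116 + W (G(W, L) = (W - 140) + 1/116 = (-140 + W) + 1/116 = -16239/116 + W)
j(g) = 11/4 + g/612 (j(g) = 3 - (g/g + g/(-153))/4 = 3 - (1 + g*(-1/153))/4 = 3 - (1 - g/153)/4 = 3 + (-¼ + g/612) = 11/4 + g/612)
t = 1025183/8874 (t = (-16239/116 + 253) + (11/4 + (1/612)*(-142)) = 13109/116 + (11/4 - 71/306) = 13109/116 + 1541/612 = 1025183/8874 ≈ 115.53)
-238706 + t = -238706 + 1025183/8874 = -2117251861/8874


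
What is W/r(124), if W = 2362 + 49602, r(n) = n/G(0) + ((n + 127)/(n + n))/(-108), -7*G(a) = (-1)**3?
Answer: 1391803776/23248261 ≈ 59.867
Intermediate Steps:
G(a) = 1/7 (G(a) = -1/7*(-1)**3 = -1/7*(-1) = 1/7)
r(n) = 7*n - (127 + n)/(216*n) (r(n) = n/(1/7) + ((n + 127)/(n + n))/(-108) = n*7 + ((127 + n)/((2*n)))*(-1/108) = 7*n + ((127 + n)*(1/(2*n)))*(-1/108) = 7*n + ((127 + n)/(2*n))*(-1/108) = 7*n - (127 + n)/(216*n))
W = 51964
W/r(124) = 51964/(((1/216)*(-127 + 124*(-1 + 1512*124))/124)) = 51964/(((1/216)*(1/124)*(-127 + 124*(-1 + 187488)))) = 51964/(((1/216)*(1/124)*(-127 + 124*187487))) = 51964/(((1/216)*(1/124)*(-127 + 23248388))) = 51964/(((1/216)*(1/124)*23248261)) = 51964/(23248261/26784) = 51964*(26784/23248261) = 1391803776/23248261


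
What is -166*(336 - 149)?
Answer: -31042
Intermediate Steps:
-166*(336 - 149) = -166*187 = -31042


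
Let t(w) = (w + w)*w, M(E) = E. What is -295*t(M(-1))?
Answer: -590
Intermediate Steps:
t(w) = 2*w**2 (t(w) = (2*w)*w = 2*w**2)
-295*t(M(-1)) = -590*(-1)**2 = -590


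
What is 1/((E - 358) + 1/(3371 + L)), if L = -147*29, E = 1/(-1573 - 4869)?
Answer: -2873132/1028584923 ≈ -0.0027933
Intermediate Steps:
E = -1/6442 (E = 1/(-6442) = -1/6442 ≈ -0.00015523)
L = -4263
1/((E - 358) + 1/(3371 + L)) = 1/((-1/6442 - 358) + 1/(3371 - 4263)) = 1/(-2306237/6442 + 1/(-892)) = 1/(-2306237/6442 - 1/892) = 1/(-1028584923/2873132) = -2873132/1028584923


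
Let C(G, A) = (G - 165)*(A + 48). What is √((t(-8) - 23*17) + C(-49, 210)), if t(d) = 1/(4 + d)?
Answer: I*√222413/2 ≈ 235.8*I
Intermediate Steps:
C(G, A) = (-165 + G)*(48 + A)
√((t(-8) - 23*17) + C(-49, 210)) = √((1/(4 - 8) - 23*17) + (-7920 - 165*210 + 48*(-49) + 210*(-49))) = √((1/(-4) - 391) + (-7920 - 34650 - 2352 - 10290)) = √((-¼ - 391) - 55212) = √(-1565/4 - 55212) = √(-222413/4) = I*√222413/2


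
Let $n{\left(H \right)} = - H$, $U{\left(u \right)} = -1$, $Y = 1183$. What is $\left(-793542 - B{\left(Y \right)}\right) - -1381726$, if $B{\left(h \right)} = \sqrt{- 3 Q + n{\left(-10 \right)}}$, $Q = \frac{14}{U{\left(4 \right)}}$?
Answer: $588184 - 2 \sqrt{13} \approx 5.8818 \cdot 10^{5}$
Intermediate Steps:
$Q = -14$ ($Q = \frac{14}{-1} = 14 \left(-1\right) = -14$)
$B{\left(h \right)} = 2 \sqrt{13}$ ($B{\left(h \right)} = \sqrt{\left(-3\right) \left(-14\right) - -10} = \sqrt{42 + 10} = \sqrt{52} = 2 \sqrt{13}$)
$\left(-793542 - B{\left(Y \right)}\right) - -1381726 = \left(-793542 - 2 \sqrt{13}\right) - -1381726 = \left(-793542 - 2 \sqrt{13}\right) + 1381726 = 588184 - 2 \sqrt{13}$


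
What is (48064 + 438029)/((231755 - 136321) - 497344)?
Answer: -162031/133970 ≈ -1.2095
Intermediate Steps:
(48064 + 438029)/((231755 - 136321) - 497344) = 486093/(95434 - 497344) = 486093/(-401910) = 486093*(-1/401910) = -162031/133970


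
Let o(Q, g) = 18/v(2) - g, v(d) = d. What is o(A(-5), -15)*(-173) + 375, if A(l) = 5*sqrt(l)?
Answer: -3777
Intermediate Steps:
o(Q, g) = 9 - g (o(Q, g) = 18/2 - g = 18*(1/2) - g = 9 - g)
o(A(-5), -15)*(-173) + 375 = (9 - 1*(-15))*(-173) + 375 = (9 + 15)*(-173) + 375 = 24*(-173) + 375 = -4152 + 375 = -3777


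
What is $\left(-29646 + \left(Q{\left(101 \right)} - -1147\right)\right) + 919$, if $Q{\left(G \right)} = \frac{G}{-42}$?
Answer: $- \frac{1158461}{42} \approx -27582.0$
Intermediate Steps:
$Q{\left(G \right)} = - \frac{G}{42}$ ($Q{\left(G \right)} = G \left(- \frac{1}{42}\right) = - \frac{G}{42}$)
$\left(-29646 + \left(Q{\left(101 \right)} - -1147\right)\right) + 919 = \left(-29646 - - \frac{48073}{42}\right) + 919 = \left(-29646 + \left(- \frac{101}{42} + 1147\right)\right) + 919 = \left(-29646 + \frac{48073}{42}\right) + 919 = - \frac{1197059}{42} + 919 = - \frac{1158461}{42}$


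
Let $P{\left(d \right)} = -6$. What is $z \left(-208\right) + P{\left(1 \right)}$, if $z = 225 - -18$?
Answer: $-50550$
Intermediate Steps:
$z = 243$ ($z = 225 + 18 = 243$)
$z \left(-208\right) + P{\left(1 \right)} = 243 \left(-208\right) - 6 = -50544 - 6 = -50550$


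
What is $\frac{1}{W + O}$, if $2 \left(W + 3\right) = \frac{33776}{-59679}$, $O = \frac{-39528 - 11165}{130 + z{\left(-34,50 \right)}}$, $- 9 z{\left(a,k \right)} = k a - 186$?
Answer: $- \frac{182379024}{27826514723} \approx -0.0065541$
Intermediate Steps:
$z{\left(a,k \right)} = \frac{62}{3} - \frac{a k}{9}$ ($z{\left(a,k \right)} = - \frac{k a - 186}{9} = - \frac{a k - 186}{9} = - \frac{-186 + a k}{9} = \frac{62}{3} - \frac{a k}{9}$)
$O = - \frac{456237}{3056}$ ($O = \frac{-39528 - 11165}{130 - \left(- \frac{62}{3} - \frac{1700}{9}\right)} = - \frac{50693}{130 + \left(\frac{62}{3} + \frac{1700}{9}\right)} = - \frac{50693}{130 + \frac{1886}{9}} = - \frac{50693}{\frac{3056}{9}} = \left(-50693\right) \frac{9}{3056} = - \frac{456237}{3056} \approx -149.29$)
$W = - \frac{195925}{59679}$ ($W = -3 + \frac{33776 \frac{1}{-59679}}{2} = -3 + \frac{33776 \left(- \frac{1}{59679}\right)}{2} = -3 + \frac{1}{2} \left(- \frac{33776}{59679}\right) = -3 - \frac{16888}{59679} = - \frac{195925}{59679} \approx -3.283$)
$\frac{1}{W + O} = \frac{1}{- \frac{195925}{59679} - \frac{456237}{3056}} = \frac{1}{- \frac{27826514723}{182379024}} = - \frac{182379024}{27826514723}$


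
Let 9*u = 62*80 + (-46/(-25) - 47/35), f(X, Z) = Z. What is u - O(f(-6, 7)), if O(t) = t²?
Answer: 790912/1575 ≈ 502.17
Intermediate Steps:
u = 868087/1575 (u = (62*80 + (-46/(-25) - 47/35))/9 = (4960 + (-46*(-1/25) - 47*1/35))/9 = (4960 + (46/25 - 47/35))/9 = (4960 + 87/175)/9 = (⅑)*(868087/175) = 868087/1575 ≈ 551.17)
u - O(f(-6, 7)) = 868087/1575 - 1*7² = 868087/1575 - 1*49 = 868087/1575 - 49 = 790912/1575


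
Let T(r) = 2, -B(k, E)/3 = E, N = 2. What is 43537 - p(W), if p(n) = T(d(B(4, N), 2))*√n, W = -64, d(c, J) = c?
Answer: 43537 - 16*I ≈ 43537.0 - 16.0*I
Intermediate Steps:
B(k, E) = -3*E
p(n) = 2*√n
43537 - p(W) = 43537 - 2*√(-64) = 43537 - 2*8*I = 43537 - 16*I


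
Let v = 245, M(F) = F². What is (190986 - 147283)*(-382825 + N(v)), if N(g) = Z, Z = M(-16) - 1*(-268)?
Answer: -16707700603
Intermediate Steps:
Z = 524 (Z = (-16)² - 1*(-268) = 256 + 268 = 524)
N(g) = 524
(190986 - 147283)*(-382825 + N(v)) = (190986 - 147283)*(-382825 + 524) = 43703*(-382301) = -16707700603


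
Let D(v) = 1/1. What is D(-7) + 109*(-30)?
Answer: -3269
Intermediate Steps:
D(v) = 1
D(-7) + 109*(-30) = 1 + 109*(-30) = 1 - 3270 = -3269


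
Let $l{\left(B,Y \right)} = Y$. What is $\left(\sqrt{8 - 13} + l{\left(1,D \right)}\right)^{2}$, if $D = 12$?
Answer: $\left(12 + i \sqrt{5}\right)^{2} \approx 139.0 + 53.666 i$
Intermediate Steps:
$\left(\sqrt{8 - 13} + l{\left(1,D \right)}\right)^{2} = \left(\sqrt{8 - 13} + 12\right)^{2} = \left(\sqrt{-5} + 12\right)^{2} = \left(i \sqrt{5} + 12\right)^{2} = \left(12 + i \sqrt{5}\right)^{2}$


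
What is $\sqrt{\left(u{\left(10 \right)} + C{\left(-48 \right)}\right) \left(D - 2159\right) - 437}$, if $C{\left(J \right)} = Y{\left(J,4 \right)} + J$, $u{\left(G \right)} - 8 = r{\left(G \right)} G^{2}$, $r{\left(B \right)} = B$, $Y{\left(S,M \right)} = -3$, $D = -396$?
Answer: $2 i \sqrt{611393} \approx 1563.8 i$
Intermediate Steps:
$u{\left(G \right)} = 8 + G^{3}$ ($u{\left(G \right)} = 8 + G G^{2} = 8 + G^{3}$)
$C{\left(J \right)} = -3 + J$
$\sqrt{\left(u{\left(10 \right)} + C{\left(-48 \right)}\right) \left(D - 2159\right) - 437} = \sqrt{\left(\left(8 + 10^{3}\right) - 51\right) \left(-396 - 2159\right) - 437} = \sqrt{\left(\left(8 + 1000\right) - 51\right) \left(-2555\right) - 437} = \sqrt{\left(1008 - 51\right) \left(-2555\right) - 437} = \sqrt{957 \left(-2555\right) - 437} = \sqrt{-2445135 - 437} = \sqrt{-2445572} = 2 i \sqrt{611393}$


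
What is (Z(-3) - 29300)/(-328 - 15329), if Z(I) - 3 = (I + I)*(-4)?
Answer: 29273/15657 ≈ 1.8696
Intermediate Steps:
Z(I) = 3 - 8*I (Z(I) = 3 + (I + I)*(-4) = 3 + (2*I)*(-4) = 3 - 8*I)
(Z(-3) - 29300)/(-328 - 15329) = ((3 - 8*(-3)) - 29300)/(-328 - 15329) = ((3 + 24) - 29300)/(-15657) = (27 - 29300)*(-1/15657) = -29273*(-1/15657) = 29273/15657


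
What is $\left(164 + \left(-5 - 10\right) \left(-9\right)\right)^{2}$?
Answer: $89401$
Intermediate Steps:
$\left(164 + \left(-5 - 10\right) \left(-9\right)\right)^{2} = \left(164 - -135\right)^{2} = \left(164 + 135\right)^{2} = 299^{2} = 89401$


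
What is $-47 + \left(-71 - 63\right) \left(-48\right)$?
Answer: $6385$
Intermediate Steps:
$-47 + \left(-71 - 63\right) \left(-48\right) = -47 - -6432 = -47 + 6432 = 6385$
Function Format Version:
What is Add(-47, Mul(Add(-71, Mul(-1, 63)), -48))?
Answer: 6385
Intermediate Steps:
Add(-47, Mul(Add(-71, Mul(-1, 63)), -48)) = Add(-47, Mul(Add(-71, -63), -48)) = Add(-47, Mul(-134, -48)) = Add(-47, 6432) = 6385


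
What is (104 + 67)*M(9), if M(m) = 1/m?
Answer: 19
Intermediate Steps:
(104 + 67)*M(9) = (104 + 67)/9 = 171*(⅑) = 19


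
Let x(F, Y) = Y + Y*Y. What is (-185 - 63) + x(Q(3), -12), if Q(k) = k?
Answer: -116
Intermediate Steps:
x(F, Y) = Y + Y²
(-185 - 63) + x(Q(3), -12) = (-185 - 63) - 12*(1 - 12) = -248 - 12*(-11) = -248 + 132 = -116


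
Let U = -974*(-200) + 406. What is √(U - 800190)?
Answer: 2*I*√151246 ≈ 777.81*I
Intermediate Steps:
U = 195206 (U = 194800 + 406 = 195206)
√(U - 800190) = √(195206 - 800190) = √(-604984) = 2*I*√151246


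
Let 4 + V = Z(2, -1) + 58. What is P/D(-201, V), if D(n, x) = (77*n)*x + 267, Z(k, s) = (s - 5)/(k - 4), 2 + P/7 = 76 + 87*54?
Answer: -16702/440961 ≈ -0.037876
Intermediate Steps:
P = 33404 (P = -14 + 7*(76 + 87*54) = -14 + 7*(76 + 4698) = -14 + 7*4774 = -14 + 33418 = 33404)
Z(k, s) = (-5 + s)/(-4 + k)
V = 57 (V = -4 + ((-5 - 1)/(-4 + 2) + 58) = -4 + (-6/(-2) + 58) = -4 + (-½*(-6) + 58) = -4 + (3 + 58) = -4 + 61 = 57)
D(n, x) = 267 + 77*n*x (D(n, x) = 77*n*x + 267 = 267 + 77*n*x)
P/D(-201, V) = 33404/(267 + 77*(-201)*57) = 33404/(267 - 882189) = 33404/(-881922) = 33404*(-1/881922) = -16702/440961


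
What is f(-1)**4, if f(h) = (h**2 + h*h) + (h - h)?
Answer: 16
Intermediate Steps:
f(h) = 2*h**2 (f(h) = (h**2 + h**2) + 0 = 2*h**2 + 0 = 2*h**2)
f(-1)**4 = (2*(-1)**2)**4 = (2*1)**4 = 2**4 = 16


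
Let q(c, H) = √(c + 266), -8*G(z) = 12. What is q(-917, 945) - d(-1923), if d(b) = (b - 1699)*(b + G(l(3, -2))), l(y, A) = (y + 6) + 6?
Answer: -6970539 + I*√651 ≈ -6.9705e+6 + 25.515*I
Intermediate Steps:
l(y, A) = 12 + y (l(y, A) = (6 + y) + 6 = 12 + y)
G(z) = -3/2 (G(z) = -⅛*12 = -3/2)
d(b) = (-1699 + b)*(-3/2 + b) (d(b) = (b - 1699)*(b - 3/2) = (-1699 + b)*(-3/2 + b))
q(c, H) = √(266 + c)
q(-917, 945) - d(-1923) = √(266 - 917) - (5097/2 + (-1923)² - 3401/2*(-1923)) = √(-651) - (5097/2 + 3697929 + 6540123/2) = I*√651 - 1*6970539 = I*√651 - 6970539 = -6970539 + I*√651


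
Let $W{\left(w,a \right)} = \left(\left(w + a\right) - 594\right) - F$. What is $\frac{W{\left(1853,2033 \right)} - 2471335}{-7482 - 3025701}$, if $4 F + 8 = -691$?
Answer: $\frac{3290491}{4044244} \approx 0.81362$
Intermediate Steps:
$F = - \frac{699}{4}$ ($F = -2 + \frac{1}{4} \left(-691\right) = -2 - \frac{691}{4} = - \frac{699}{4} \approx -174.75$)
$W{\left(w,a \right)} = - \frac{1677}{4} + a + w$ ($W{\left(w,a \right)} = \left(\left(w + a\right) - 594\right) - - \frac{699}{4} = \left(\left(a + w\right) - 594\right) + \frac{699}{4} = \left(-594 + a + w\right) + \frac{699}{4} = - \frac{1677}{4} + a + w$)
$\frac{W{\left(1853,2033 \right)} - 2471335}{-7482 - 3025701} = \frac{\left(- \frac{1677}{4} + 2033 + 1853\right) - 2471335}{-7482 - 3025701} = \frac{\frac{13867}{4} - 2471335}{-3033183} = \left(- \frac{9871473}{4}\right) \left(- \frac{1}{3033183}\right) = \frac{3290491}{4044244}$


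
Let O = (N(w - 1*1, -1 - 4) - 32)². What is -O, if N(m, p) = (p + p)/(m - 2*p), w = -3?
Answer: -10201/9 ≈ -1133.4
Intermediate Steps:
N(m, p) = 2*p/(m - 2*p) (N(m, p) = (2*p)/(m - 2*p) = 2*p/(m - 2*p))
O = 10201/9 (O = (2*(-1 - 4)/((-3 - 1*1) - 2*(-1 - 4)) - 32)² = (2*(-5)/((-3 - 1) - 2*(-5)) - 32)² = (2*(-5)/(-4 + 10) - 32)² = (2*(-5)/6 - 32)² = (2*(-5)*(⅙) - 32)² = (-5/3 - 32)² = (-101/3)² = 10201/9 ≈ 1133.4)
-O = -1*10201/9 = -10201/9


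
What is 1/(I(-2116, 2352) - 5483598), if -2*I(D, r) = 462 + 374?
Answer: -1/5484016 ≈ -1.8235e-7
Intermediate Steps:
I(D, r) = -418 (I(D, r) = -(462 + 374)/2 = -½*836 = -418)
1/(I(-2116, 2352) - 5483598) = 1/(-418 - 5483598) = 1/(-5484016) = -1/5484016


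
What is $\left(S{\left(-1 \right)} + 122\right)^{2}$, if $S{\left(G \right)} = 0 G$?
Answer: $14884$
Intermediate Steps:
$S{\left(G \right)} = 0$
$\left(S{\left(-1 \right)} + 122\right)^{2} = \left(0 + 122\right)^{2} = 122^{2} = 14884$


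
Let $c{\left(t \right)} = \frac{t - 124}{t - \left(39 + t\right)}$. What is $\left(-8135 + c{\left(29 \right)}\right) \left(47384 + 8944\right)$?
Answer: $- \frac{5955183920}{13} \approx -4.5809 \cdot 10^{8}$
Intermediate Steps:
$c{\left(t \right)} = \frac{124}{39} - \frac{t}{39}$ ($c{\left(t \right)} = \frac{-124 + t}{-39} = \left(-124 + t\right) \left(- \frac{1}{39}\right) = \frac{124}{39} - \frac{t}{39}$)
$\left(-8135 + c{\left(29 \right)}\right) \left(47384 + 8944\right) = \left(-8135 + \left(\frac{124}{39} - \frac{29}{39}\right)\right) \left(47384 + 8944\right) = \left(-8135 + \left(\frac{124}{39} - \frac{29}{39}\right)\right) 56328 = \left(-8135 + \frac{95}{39}\right) 56328 = \left(- \frac{317170}{39}\right) 56328 = - \frac{5955183920}{13}$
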